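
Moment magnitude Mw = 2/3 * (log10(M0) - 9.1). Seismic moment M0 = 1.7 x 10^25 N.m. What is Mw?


log10(M0) = log10(1.7 x 10^25) = 25.2304
Mw = 2/3 * (25.2304 - 9.1)
= 2/3 * 16.1304
= 10.75

10.75


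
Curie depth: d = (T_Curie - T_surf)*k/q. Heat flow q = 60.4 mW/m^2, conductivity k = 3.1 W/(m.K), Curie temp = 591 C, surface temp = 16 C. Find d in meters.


T_Curie - T_surf = 591 - 16 = 575 C
Convert q to W/m^2: 60.4 mW/m^2 = 0.0604 W/m^2
d = 575 * 3.1 / 0.0604 = 29511.59 m

29511.59


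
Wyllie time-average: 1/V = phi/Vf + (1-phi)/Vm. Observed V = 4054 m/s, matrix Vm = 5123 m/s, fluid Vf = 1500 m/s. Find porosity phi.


1/V - 1/Vm = 1/4054 - 1/5123 = 5.147e-05
1/Vf - 1/Vm = 1/1500 - 1/5123 = 0.00047147
phi = 5.147e-05 / 0.00047147 = 0.1092

0.1092


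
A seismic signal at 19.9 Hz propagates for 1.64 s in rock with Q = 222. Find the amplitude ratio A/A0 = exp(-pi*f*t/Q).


pi*f*t/Q = pi*19.9*1.64/222 = 0.461842
A/A0 = exp(-0.461842) = 0.630122

0.630122


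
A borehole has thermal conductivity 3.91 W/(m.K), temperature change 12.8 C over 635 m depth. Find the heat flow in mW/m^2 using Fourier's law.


q = k * dT / dz * 1000
= 3.91 * 12.8 / 635 * 1000
= 0.078816 * 1000
= 78.8157 mW/m^2

78.8157


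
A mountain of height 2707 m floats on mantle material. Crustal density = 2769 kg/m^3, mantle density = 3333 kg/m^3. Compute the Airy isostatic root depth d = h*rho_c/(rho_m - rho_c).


rho_m - rho_c = 3333 - 2769 = 564
d = 2707 * 2769 / 564
= 7495683 / 564
= 13290.22 m

13290.22


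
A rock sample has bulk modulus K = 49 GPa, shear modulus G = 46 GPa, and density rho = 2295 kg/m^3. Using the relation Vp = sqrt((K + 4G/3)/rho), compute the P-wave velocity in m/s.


First compute the effective modulus:
K + 4G/3 = 49e9 + 4*46e9/3 = 110333333333.33 Pa
Then divide by density:
110333333333.33 / 2295 = 48075526.5069 Pa/(kg/m^3)
Take the square root:
Vp = sqrt(48075526.5069) = 6933.65 m/s

6933.65


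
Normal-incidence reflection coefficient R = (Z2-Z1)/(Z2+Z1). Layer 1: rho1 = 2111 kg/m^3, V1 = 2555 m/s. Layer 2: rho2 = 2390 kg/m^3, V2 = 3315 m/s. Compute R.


Z1 = 2111 * 2555 = 5393605
Z2 = 2390 * 3315 = 7922850
R = (7922850 - 5393605) / (7922850 + 5393605) = 2529245 / 13316455 = 0.1899

0.1899


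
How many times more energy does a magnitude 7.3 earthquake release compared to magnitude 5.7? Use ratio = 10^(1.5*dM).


M2 - M1 = 7.3 - 5.7 = 1.6
1.5 * 1.6 = 2.4
ratio = 10^2.4 = 251.19

251.19


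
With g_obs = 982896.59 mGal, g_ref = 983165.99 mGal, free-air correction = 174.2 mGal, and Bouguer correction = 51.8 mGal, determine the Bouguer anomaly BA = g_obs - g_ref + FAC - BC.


BA = g_obs - g_ref + FAC - BC
= 982896.59 - 983165.99 + 174.2 - 51.8
= -147.0 mGal

-147.0


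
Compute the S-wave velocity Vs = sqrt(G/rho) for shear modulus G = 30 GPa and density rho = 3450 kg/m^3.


Convert G to Pa: G = 30e9 Pa
Compute G/rho = 30e9 / 3450 = 8695652.1739
Vs = sqrt(8695652.1739) = 2948.84 m/s

2948.84


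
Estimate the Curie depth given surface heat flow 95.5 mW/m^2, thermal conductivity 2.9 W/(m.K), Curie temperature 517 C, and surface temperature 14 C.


T_Curie - T_surf = 517 - 14 = 503 C
Convert q to W/m^2: 95.5 mW/m^2 = 0.0955 W/m^2
d = 503 * 2.9 / 0.0955 = 15274.35 m

15274.35


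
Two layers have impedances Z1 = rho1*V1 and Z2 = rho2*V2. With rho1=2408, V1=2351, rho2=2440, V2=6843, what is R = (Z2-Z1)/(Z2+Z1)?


Z1 = 2408 * 2351 = 5661208
Z2 = 2440 * 6843 = 16696920
R = (16696920 - 5661208) / (16696920 + 5661208) = 11035712 / 22358128 = 0.4936

0.4936


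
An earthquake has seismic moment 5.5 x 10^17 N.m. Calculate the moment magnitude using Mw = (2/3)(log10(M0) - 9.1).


log10(M0) = log10(5.5 x 10^17) = 17.7404
Mw = 2/3 * (17.7404 - 9.1)
= 2/3 * 8.6404
= 5.76

5.76


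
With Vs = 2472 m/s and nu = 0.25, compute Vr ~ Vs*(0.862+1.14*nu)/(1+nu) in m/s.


Numerator factor = 0.862 + 1.14*0.25 = 1.147
Denominator = 1 + 0.25 = 1.25
Vr = 2472 * 1.147 / 1.25 = 2268.31 m/s

2268.31


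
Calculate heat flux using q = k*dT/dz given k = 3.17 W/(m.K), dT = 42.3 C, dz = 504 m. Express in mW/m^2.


q = k * dT / dz * 1000
= 3.17 * 42.3 / 504 * 1000
= 0.266054 * 1000
= 266.0536 mW/m^2

266.0536


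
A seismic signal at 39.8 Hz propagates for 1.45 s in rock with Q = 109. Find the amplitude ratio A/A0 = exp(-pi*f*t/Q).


pi*f*t/Q = pi*39.8*1.45/109 = 1.663315
A/A0 = exp(-1.663315) = 0.18951

0.18951


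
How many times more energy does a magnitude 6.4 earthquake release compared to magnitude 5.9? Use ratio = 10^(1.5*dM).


M2 - M1 = 6.4 - 5.9 = 0.5
1.5 * 0.5 = 0.75
ratio = 10^0.75 = 5.62

5.62


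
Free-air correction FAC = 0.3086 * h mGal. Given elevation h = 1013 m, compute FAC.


FAC = 0.3086 * h
= 0.3086 * 1013
= 312.6118 mGal

312.6118


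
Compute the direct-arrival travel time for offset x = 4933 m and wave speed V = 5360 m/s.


t = x / V
= 4933 / 5360
= 0.9203 s

0.9203


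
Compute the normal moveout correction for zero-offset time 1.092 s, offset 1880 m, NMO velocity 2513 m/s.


x/Vnmo = 1880/2513 = 0.74811
(x/Vnmo)^2 = 0.559668
t0^2 = 1.192464
sqrt(1.192464 + 0.559668) = 1.323681
dt = 1.323681 - 1.092 = 0.231681

0.231681


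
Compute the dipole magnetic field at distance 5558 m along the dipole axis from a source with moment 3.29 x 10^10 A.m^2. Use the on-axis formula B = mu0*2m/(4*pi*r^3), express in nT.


m = 3.29 x 10^10 = 32900000000 A.m^2
2m = 65800000000 A.m^2
r^3 = 5558^3 = 171694201112
B = (4pi*10^-7) * 65800000000 / (4*pi * 171694201112) * 1e9
= 82686.718642 / 2157572963509.71 * 1e9
= 38.324 nT

38.324


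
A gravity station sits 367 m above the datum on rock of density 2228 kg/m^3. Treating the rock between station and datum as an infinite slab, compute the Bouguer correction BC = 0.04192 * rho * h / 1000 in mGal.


BC = 0.04192 * rho * h / 1000
= 0.04192 * 2228 * 367 / 1000
= 34.277 mGal

34.277


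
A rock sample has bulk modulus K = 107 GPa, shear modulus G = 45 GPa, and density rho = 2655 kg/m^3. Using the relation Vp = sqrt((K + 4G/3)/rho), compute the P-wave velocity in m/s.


First compute the effective modulus:
K + 4G/3 = 107e9 + 4*45e9/3 = 167000000000.0 Pa
Then divide by density:
167000000000.0 / 2655 = 62900188.3239 Pa/(kg/m^3)
Take the square root:
Vp = sqrt(62900188.3239) = 7930.96 m/s

7930.96


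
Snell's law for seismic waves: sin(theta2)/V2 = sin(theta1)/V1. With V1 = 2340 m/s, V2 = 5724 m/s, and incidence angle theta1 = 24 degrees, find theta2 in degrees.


sin(theta1) = sin(24 deg) = 0.406737
sin(theta2) = V2/V1 * sin(theta1) = 5724/2340 * 0.406737 = 0.99494
theta2 = arcsin(0.99494) = 84.2339 degrees

84.2339


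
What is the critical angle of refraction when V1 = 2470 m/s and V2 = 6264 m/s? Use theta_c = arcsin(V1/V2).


V1/V2 = 2470/6264 = 0.394317
theta_c = arcsin(0.394317) = 23.2234 degrees

23.2234


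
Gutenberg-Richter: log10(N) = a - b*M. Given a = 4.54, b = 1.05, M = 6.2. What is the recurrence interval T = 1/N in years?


log10(N) = 4.54 - 1.05*6.2 = -1.97
N = 10^-1.97 = 0.010715
T = 1/N = 1/0.010715 = 93.3254 years

93.3254


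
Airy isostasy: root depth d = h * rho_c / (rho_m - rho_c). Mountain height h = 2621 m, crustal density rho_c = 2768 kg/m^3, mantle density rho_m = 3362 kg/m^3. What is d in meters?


rho_m - rho_c = 3362 - 2768 = 594
d = 2621 * 2768 / 594
= 7254928 / 594
= 12213.68 m

12213.68


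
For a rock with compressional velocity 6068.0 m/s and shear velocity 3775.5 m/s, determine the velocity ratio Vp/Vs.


Vp/Vs = 6068.0 / 3775.5
= 1.6072

1.6072


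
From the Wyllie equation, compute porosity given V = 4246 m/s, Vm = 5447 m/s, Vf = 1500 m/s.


1/V - 1/Vm = 1/4246 - 1/5447 = 5.193e-05
1/Vf - 1/Vm = 1/1500 - 1/5447 = 0.00048308
phi = 5.193e-05 / 0.00048308 = 0.1075

0.1075


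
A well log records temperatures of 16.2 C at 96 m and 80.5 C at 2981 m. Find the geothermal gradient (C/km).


dT = 80.5 - 16.2 = 64.3 C
dz = 2981 - 96 = 2885 m
gradient = dT/dz * 1000 = 64.3/2885 * 1000 = 22.2877 C/km

22.2877


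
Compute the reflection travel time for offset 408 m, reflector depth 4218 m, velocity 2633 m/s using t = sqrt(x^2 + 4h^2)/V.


x^2 + 4h^2 = 408^2 + 4*4218^2 = 166464 + 71166096 = 71332560
sqrt(71332560) = 8445.8605
t = 8445.8605 / 2633 = 3.2077 s

3.2077


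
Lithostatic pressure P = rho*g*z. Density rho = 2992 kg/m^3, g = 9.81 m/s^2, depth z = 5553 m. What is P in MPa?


P = rho * g * z / 1e6
= 2992 * 9.81 * 5553 / 1e6
= 162988990.56 / 1e6
= 162.989 MPa

162.989


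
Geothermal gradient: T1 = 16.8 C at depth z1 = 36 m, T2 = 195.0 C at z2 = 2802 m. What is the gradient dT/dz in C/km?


dT = 195.0 - 16.8 = 178.2 C
dz = 2802 - 36 = 2766 m
gradient = dT/dz * 1000 = 178.2/2766 * 1000 = 64.4252 C/km

64.4252


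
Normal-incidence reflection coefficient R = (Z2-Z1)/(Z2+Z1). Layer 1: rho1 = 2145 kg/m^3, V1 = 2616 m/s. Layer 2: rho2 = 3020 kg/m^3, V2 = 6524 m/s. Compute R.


Z1 = 2145 * 2616 = 5611320
Z2 = 3020 * 6524 = 19702480
R = (19702480 - 5611320) / (19702480 + 5611320) = 14091160 / 25313800 = 0.5567

0.5567


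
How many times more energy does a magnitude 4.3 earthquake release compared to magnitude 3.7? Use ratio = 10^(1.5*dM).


M2 - M1 = 4.3 - 3.7 = 0.6
1.5 * 0.6 = 0.9
ratio = 10^0.9 = 7.94

7.94


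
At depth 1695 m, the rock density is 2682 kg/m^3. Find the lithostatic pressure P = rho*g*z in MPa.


P = rho * g * z / 1e6
= 2682 * 9.81 * 1695 / 1e6
= 44596161.9 / 1e6
= 44.5962 MPa

44.5962


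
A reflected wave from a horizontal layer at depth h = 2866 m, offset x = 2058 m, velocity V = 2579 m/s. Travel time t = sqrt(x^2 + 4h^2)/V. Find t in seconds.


x^2 + 4h^2 = 2058^2 + 4*2866^2 = 4235364 + 32855824 = 37091188
sqrt(37091188) = 6090.2535
t = 6090.2535 / 2579 = 2.3615 s

2.3615


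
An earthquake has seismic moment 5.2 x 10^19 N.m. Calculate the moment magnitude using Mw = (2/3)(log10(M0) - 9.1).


log10(M0) = log10(5.2 x 10^19) = 19.716
Mw = 2/3 * (19.716 - 9.1)
= 2/3 * 10.616
= 7.08

7.08


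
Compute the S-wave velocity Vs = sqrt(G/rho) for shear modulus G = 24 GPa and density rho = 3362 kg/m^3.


Convert G to Pa: G = 24e9 Pa
Compute G/rho = 24e9 / 3362 = 7138607.9714
Vs = sqrt(7138607.9714) = 2671.82 m/s

2671.82


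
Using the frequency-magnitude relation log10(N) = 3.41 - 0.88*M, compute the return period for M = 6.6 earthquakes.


log10(N) = 3.41 - 0.88*6.6 = -2.398
N = 10^-2.398 = 0.003999
T = 1/N = 1/0.003999 = 250.0345 years

250.0345


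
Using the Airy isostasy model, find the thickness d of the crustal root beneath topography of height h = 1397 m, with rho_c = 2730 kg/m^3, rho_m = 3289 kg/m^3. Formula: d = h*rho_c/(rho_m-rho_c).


rho_m - rho_c = 3289 - 2730 = 559
d = 1397 * 2730 / 559
= 3813810 / 559
= 6822.56 m

6822.56


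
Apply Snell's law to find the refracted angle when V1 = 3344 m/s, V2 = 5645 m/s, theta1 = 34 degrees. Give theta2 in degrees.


sin(theta1) = sin(34 deg) = 0.559193
sin(theta2) = V2/V1 * sin(theta1) = 5645/3344 * 0.559193 = 0.943972
theta2 = arcsin(0.943972) = 70.7298 degrees

70.7298


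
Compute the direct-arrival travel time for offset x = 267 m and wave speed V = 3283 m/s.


t = x / V
= 267 / 3283
= 0.0813 s

0.0813


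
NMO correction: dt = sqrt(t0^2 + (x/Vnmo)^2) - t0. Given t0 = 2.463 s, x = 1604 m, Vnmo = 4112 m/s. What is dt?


x/Vnmo = 1604/4112 = 0.390078
(x/Vnmo)^2 = 0.152161
t0^2 = 6.066369
sqrt(6.066369 + 0.152161) = 2.493698
dt = 2.493698 - 2.463 = 0.030698

0.030698


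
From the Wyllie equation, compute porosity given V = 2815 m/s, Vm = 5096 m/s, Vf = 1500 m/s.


1/V - 1/Vm = 1/2815 - 1/5096 = 0.00015901
1/Vf - 1/Vm = 1/1500 - 1/5096 = 0.00047043
phi = 0.00015901 / 0.00047043 = 0.338

0.338


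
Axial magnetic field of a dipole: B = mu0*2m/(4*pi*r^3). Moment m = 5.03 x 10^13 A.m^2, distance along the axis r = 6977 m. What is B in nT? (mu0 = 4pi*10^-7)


m = 5.03 x 10^13 = 50300000000000 A.m^2
2m = 100600000000000 A.m^2
r^3 = 6977^3 = 339630096833
B = (4pi*10^-7) * 100600000000000 / (4*pi * 339630096833) * 1e9
= 126417688.380453 / 4267917668594.17 * 1e9
= 29620.4609 nT

29620.4609


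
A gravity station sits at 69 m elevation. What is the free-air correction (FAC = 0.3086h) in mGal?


FAC = 0.3086 * h
= 0.3086 * 69
= 21.2934 mGal

21.2934


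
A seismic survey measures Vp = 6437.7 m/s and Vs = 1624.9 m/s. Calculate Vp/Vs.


Vp/Vs = 6437.7 / 1624.9
= 3.9619

3.9619


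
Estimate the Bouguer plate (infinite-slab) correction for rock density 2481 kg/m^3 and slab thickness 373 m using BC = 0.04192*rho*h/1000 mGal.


BC = 0.04192 * rho * h / 1000
= 0.04192 * 2481 * 373 / 1000
= 38.7933 mGal

38.7933


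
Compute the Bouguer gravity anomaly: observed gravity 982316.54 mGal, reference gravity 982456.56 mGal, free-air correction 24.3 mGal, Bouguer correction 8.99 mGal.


BA = g_obs - g_ref + FAC - BC
= 982316.54 - 982456.56 + 24.3 - 8.99
= -124.71 mGal

-124.71


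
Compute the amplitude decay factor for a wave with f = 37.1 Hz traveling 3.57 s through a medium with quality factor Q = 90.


pi*f*t/Q = pi*37.1*3.57/90 = 4.623272
A/A0 = exp(-4.623272) = 0.009821

0.009821


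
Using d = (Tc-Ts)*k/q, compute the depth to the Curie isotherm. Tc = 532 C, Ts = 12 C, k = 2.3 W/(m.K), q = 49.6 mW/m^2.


T_Curie - T_surf = 532 - 12 = 520 C
Convert q to W/m^2: 49.6 mW/m^2 = 0.0496 W/m^2
d = 520 * 2.3 / 0.0496 = 24112.9 m

24112.9


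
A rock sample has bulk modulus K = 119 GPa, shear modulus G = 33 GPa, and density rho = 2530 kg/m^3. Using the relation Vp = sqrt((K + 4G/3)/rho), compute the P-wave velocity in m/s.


First compute the effective modulus:
K + 4G/3 = 119e9 + 4*33e9/3 = 163000000000.0 Pa
Then divide by density:
163000000000.0 / 2530 = 64426877.4704 Pa/(kg/m^3)
Take the square root:
Vp = sqrt(64426877.4704) = 8026.64 m/s

8026.64


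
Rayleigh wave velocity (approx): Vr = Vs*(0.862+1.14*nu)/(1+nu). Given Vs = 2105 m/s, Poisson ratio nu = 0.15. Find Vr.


Numerator factor = 0.862 + 1.14*0.15 = 1.033
Denominator = 1 + 0.15 = 1.15
Vr = 2105 * 1.033 / 1.15 = 1890.84 m/s

1890.84


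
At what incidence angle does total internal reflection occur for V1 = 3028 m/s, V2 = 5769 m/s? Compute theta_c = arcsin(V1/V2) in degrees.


V1/V2 = 3028/5769 = 0.524874
theta_c = arcsin(0.524874) = 31.6598 degrees

31.6598


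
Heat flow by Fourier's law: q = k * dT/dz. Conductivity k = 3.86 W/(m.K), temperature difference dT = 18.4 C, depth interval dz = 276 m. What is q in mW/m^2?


q = k * dT / dz * 1000
= 3.86 * 18.4 / 276 * 1000
= 0.257333 * 1000
= 257.3333 mW/m^2

257.3333


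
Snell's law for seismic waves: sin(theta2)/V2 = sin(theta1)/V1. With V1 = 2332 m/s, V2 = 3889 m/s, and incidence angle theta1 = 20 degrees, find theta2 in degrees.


sin(theta1) = sin(20 deg) = 0.34202
sin(theta2) = V2/V1 * sin(theta1) = 3889/2332 * 0.34202 = 0.570376
theta2 = arcsin(0.570376) = 34.7764 degrees

34.7764


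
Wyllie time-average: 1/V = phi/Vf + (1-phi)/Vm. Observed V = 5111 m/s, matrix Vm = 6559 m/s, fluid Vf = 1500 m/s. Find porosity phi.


1/V - 1/Vm = 1/5111 - 1/6559 = 4.319e-05
1/Vf - 1/Vm = 1/1500 - 1/6559 = 0.0005142
phi = 4.319e-05 / 0.0005142 = 0.084

0.084


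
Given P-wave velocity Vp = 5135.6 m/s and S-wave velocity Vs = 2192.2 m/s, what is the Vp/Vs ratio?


Vp/Vs = 5135.6 / 2192.2
= 2.3427

2.3427


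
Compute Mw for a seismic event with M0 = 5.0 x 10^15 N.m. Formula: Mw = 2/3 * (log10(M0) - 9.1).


log10(M0) = log10(5.0 x 10^15) = 15.699
Mw = 2/3 * (15.699 - 9.1)
= 2/3 * 6.599
= 4.4

4.4


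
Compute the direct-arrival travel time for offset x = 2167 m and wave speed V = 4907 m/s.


t = x / V
= 2167 / 4907
= 0.4416 s

0.4416


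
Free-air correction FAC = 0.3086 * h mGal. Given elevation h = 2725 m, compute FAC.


FAC = 0.3086 * h
= 0.3086 * 2725
= 840.935 mGal

840.935


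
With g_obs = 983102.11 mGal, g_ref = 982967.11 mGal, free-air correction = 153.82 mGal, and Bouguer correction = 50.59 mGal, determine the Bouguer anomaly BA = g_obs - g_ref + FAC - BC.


BA = g_obs - g_ref + FAC - BC
= 983102.11 - 982967.11 + 153.82 - 50.59
= 238.23 mGal

238.23


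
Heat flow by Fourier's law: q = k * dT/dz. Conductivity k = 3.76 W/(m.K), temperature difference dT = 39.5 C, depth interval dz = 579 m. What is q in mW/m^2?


q = k * dT / dz * 1000
= 3.76 * 39.5 / 579 * 1000
= 0.256511 * 1000
= 256.5112 mW/m^2

256.5112


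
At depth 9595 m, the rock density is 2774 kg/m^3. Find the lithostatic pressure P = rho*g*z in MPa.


P = rho * g * z / 1e6
= 2774 * 9.81 * 9595 / 1e6
= 261108159.3 / 1e6
= 261.1082 MPa

261.1082


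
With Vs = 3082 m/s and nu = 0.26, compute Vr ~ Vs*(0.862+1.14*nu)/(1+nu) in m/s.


Numerator factor = 0.862 + 1.14*0.26 = 1.1584
Denominator = 1 + 0.26 = 1.26
Vr = 3082 * 1.1584 / 1.26 = 2833.48 m/s

2833.48


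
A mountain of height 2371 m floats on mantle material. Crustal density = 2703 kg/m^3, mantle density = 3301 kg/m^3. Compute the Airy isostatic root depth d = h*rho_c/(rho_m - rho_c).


rho_m - rho_c = 3301 - 2703 = 598
d = 2371 * 2703 / 598
= 6408813 / 598
= 10717.08 m

10717.08


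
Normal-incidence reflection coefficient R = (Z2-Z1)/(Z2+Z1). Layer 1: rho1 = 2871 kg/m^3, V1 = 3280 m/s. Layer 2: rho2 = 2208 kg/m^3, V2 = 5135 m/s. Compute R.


Z1 = 2871 * 3280 = 9416880
Z2 = 2208 * 5135 = 11338080
R = (11338080 - 9416880) / (11338080 + 9416880) = 1921200 / 20754960 = 0.0926

0.0926


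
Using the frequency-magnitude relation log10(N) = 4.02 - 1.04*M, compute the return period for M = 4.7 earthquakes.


log10(N) = 4.02 - 1.04*4.7 = -0.868
N = 10^-0.868 = 0.135519
T = 1/N = 1/0.135519 = 7.379 years

7.379


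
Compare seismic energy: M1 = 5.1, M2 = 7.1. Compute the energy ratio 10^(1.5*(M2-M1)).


M2 - M1 = 7.1 - 5.1 = 2.0
1.5 * 2.0 = 3.0
ratio = 10^3.0 = 1000.0

1000.0


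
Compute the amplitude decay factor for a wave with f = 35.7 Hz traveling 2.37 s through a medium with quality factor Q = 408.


pi*f*t/Q = pi*35.7*2.37/408 = 0.651488
A/A0 = exp(-0.651488) = 0.52127

0.52127


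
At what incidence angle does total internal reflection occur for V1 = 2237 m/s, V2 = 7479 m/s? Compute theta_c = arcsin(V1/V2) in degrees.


V1/V2 = 2237/7479 = 0.299104
theta_c = arcsin(0.299104) = 17.4038 degrees

17.4038


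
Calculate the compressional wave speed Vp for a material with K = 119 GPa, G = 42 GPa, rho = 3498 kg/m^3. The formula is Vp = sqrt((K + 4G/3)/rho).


First compute the effective modulus:
K + 4G/3 = 119e9 + 4*42e9/3 = 175000000000.0 Pa
Then divide by density:
175000000000.0 / 3498 = 50028587.7644 Pa/(kg/m^3)
Take the square root:
Vp = sqrt(50028587.7644) = 7073.09 m/s

7073.09


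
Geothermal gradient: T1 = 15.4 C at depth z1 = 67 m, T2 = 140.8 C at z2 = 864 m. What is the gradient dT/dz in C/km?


dT = 140.8 - 15.4 = 125.4 C
dz = 864 - 67 = 797 m
gradient = dT/dz * 1000 = 125.4/797 * 1000 = 157.34 C/km

157.34


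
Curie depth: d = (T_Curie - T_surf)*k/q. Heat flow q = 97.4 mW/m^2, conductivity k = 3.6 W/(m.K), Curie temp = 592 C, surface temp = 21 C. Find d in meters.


T_Curie - T_surf = 592 - 21 = 571 C
Convert q to W/m^2: 97.4 mW/m^2 = 0.0974 W/m^2
d = 571 * 3.6 / 0.0974 = 21104.72 m

21104.72


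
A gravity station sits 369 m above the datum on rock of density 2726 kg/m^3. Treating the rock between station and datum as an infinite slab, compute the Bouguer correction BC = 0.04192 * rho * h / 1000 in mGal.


BC = 0.04192 * rho * h / 1000
= 0.04192 * 2726 * 369 / 1000
= 42.1671 mGal

42.1671


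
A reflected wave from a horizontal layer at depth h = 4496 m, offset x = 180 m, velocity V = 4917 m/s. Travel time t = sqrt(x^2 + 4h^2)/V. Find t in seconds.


x^2 + 4h^2 = 180^2 + 4*4496^2 = 32400 + 80856064 = 80888464
sqrt(80888464) = 8993.8014
t = 8993.8014 / 4917 = 1.8291 s

1.8291


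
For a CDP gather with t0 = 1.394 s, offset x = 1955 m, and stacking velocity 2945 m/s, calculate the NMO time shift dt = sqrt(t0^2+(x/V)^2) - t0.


x/Vnmo = 1955/2945 = 0.663837
(x/Vnmo)^2 = 0.44068
t0^2 = 1.943236
sqrt(1.943236 + 0.44068) = 1.543993
dt = 1.543993 - 1.394 = 0.149993

0.149993


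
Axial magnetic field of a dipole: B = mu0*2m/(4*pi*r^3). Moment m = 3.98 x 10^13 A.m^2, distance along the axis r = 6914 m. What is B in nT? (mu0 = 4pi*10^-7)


m = 3.98 x 10^13 = 39800000000000 A.m^2
2m = 79600000000000 A.m^2
r^3 = 6914^3 = 330512679944
B = (4pi*10^-7) * 79600000000000 / (4*pi * 330512679944) * 1e9
= 100028310.090299 / 4153344828921.38 * 1e9
= 24083.7961 nT

24083.7961


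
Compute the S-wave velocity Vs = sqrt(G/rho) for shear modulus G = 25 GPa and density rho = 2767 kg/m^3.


Convert G to Pa: G = 25e9 Pa
Compute G/rho = 25e9 / 2767 = 9035056.0173
Vs = sqrt(9035056.0173) = 3005.84 m/s

3005.84


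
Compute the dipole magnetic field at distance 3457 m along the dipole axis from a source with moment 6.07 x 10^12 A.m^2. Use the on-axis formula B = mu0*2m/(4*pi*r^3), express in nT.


m = 6.07 x 10^12 = 6070000000000 A.m^2
2m = 12140000000000 A.m^2
r^3 = 3457^3 = 41314084993
B = (4pi*10^-7) * 12140000000000 / (4*pi * 41314084993) * 1e9
= 15255573.925832 / 519168103615.17 * 1e9
= 29384.6518 nT

29384.6518


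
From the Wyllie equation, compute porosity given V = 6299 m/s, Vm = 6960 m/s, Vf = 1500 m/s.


1/V - 1/Vm = 1/6299 - 1/6960 = 1.508e-05
1/Vf - 1/Vm = 1/1500 - 1/6960 = 0.00052299
phi = 1.508e-05 / 0.00052299 = 0.0288

0.0288


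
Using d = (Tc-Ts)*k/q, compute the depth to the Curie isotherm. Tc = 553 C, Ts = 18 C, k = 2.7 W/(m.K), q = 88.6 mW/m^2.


T_Curie - T_surf = 553 - 18 = 535 C
Convert q to W/m^2: 88.6 mW/m^2 = 0.0886 W/m^2
d = 535 * 2.7 / 0.0886 = 16303.61 m

16303.61


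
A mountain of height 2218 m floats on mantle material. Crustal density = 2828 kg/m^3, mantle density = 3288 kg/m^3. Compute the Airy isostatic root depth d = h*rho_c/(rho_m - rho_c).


rho_m - rho_c = 3288 - 2828 = 460
d = 2218 * 2828 / 460
= 6272504 / 460
= 13635.88 m

13635.88


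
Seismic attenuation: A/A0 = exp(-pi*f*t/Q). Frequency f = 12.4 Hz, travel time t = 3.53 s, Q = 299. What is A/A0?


pi*f*t/Q = pi*12.4*3.53/299 = 0.459912
A/A0 = exp(-0.459912) = 0.631339

0.631339


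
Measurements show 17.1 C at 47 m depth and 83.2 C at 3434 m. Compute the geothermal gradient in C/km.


dT = 83.2 - 17.1 = 66.1 C
dz = 3434 - 47 = 3387 m
gradient = dT/dz * 1000 = 66.1/3387 * 1000 = 19.5158 C/km

19.5158


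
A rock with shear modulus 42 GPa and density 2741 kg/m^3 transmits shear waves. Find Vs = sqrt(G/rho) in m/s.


Convert G to Pa: G = 42e9 Pa
Compute G/rho = 42e9 / 2741 = 15322874.8632
Vs = sqrt(15322874.8632) = 3914.44 m/s

3914.44


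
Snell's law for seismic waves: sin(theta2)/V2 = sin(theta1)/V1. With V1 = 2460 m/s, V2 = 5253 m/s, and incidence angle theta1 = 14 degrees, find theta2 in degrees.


sin(theta1) = sin(14 deg) = 0.241922
sin(theta2) = V2/V1 * sin(theta1) = 5253/2460 * 0.241922 = 0.516592
theta2 = arcsin(0.516592) = 31.1039 degrees

31.1039


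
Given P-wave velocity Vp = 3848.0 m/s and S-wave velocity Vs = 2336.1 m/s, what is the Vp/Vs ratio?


Vp/Vs = 3848.0 / 2336.1
= 1.6472

1.6472


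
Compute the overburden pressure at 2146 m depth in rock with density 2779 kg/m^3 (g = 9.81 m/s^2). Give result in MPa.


P = rho * g * z / 1e6
= 2779 * 9.81 * 2146 / 1e6
= 58504230.54 / 1e6
= 58.5042 MPa

58.5042


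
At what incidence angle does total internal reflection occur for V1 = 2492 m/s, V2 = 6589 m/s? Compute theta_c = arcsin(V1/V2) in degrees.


V1/V2 = 2492/6589 = 0.378206
theta_c = arcsin(0.378206) = 22.2226 degrees

22.2226


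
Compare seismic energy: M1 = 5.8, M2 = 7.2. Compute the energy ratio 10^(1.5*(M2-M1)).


M2 - M1 = 7.2 - 5.8 = 1.4
1.5 * 1.4 = 2.1
ratio = 10^2.1 = 125.89

125.89


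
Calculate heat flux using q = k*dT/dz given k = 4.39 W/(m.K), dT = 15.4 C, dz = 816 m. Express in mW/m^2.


q = k * dT / dz * 1000
= 4.39 * 15.4 / 816 * 1000
= 0.08285 * 1000
= 82.8505 mW/m^2

82.8505


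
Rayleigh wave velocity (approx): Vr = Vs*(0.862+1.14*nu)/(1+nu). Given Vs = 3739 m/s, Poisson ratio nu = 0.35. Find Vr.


Numerator factor = 0.862 + 1.14*0.35 = 1.261
Denominator = 1 + 0.35 = 1.35
Vr = 3739 * 1.261 / 1.35 = 3492.5 m/s

3492.5


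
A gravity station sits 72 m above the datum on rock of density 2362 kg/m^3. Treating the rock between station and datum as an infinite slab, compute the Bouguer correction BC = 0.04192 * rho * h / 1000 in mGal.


BC = 0.04192 * rho * h / 1000
= 0.04192 * 2362 * 72 / 1000
= 7.1291 mGal

7.1291


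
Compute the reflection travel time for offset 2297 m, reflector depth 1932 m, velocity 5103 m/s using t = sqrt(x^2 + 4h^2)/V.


x^2 + 4h^2 = 2297^2 + 4*1932^2 = 5276209 + 14930496 = 20206705
sqrt(20206705) = 4495.1869
t = 4495.1869 / 5103 = 0.8809 s

0.8809


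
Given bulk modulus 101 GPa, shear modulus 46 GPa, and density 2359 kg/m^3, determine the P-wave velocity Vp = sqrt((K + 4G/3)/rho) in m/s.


First compute the effective modulus:
K + 4G/3 = 101e9 + 4*46e9/3 = 162333333333.33 Pa
Then divide by density:
162333333333.33 / 2359 = 68814469.4079 Pa/(kg/m^3)
Take the square root:
Vp = sqrt(68814469.4079) = 8295.45 m/s

8295.45


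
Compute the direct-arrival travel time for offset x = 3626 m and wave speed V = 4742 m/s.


t = x / V
= 3626 / 4742
= 0.7647 s

0.7647


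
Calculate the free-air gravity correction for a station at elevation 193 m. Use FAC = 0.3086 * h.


FAC = 0.3086 * h
= 0.3086 * 193
= 59.5598 mGal

59.5598


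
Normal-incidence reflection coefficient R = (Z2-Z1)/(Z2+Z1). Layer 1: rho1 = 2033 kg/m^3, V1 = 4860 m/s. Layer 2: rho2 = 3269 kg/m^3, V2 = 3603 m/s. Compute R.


Z1 = 2033 * 4860 = 9880380
Z2 = 3269 * 3603 = 11778207
R = (11778207 - 9880380) / (11778207 + 9880380) = 1897827 / 21658587 = 0.0876

0.0876


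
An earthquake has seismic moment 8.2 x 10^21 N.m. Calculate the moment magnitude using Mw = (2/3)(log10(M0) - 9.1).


log10(M0) = log10(8.2 x 10^21) = 21.9138
Mw = 2/3 * (21.9138 - 9.1)
= 2/3 * 12.8138
= 8.54

8.54


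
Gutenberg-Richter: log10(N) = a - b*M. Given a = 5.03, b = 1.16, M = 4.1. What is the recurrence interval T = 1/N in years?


log10(N) = 5.03 - 1.16*4.1 = 0.274
N = 10^0.274 = 1.879317
T = 1/N = 1/1.879317 = 0.5321 years

0.5321


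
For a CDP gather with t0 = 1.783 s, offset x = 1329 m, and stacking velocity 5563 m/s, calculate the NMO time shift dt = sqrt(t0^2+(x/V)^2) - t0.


x/Vnmo = 1329/5563 = 0.2389
(x/Vnmo)^2 = 0.057073
t0^2 = 3.179089
sqrt(3.179089 + 0.057073) = 1.798934
dt = 1.798934 - 1.783 = 0.015934

0.015934


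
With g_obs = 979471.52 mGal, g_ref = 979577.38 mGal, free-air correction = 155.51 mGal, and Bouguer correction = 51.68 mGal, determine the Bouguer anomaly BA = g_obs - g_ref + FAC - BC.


BA = g_obs - g_ref + FAC - BC
= 979471.52 - 979577.38 + 155.51 - 51.68
= -2.03 mGal

-2.03


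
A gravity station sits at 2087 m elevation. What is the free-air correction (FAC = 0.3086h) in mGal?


FAC = 0.3086 * h
= 0.3086 * 2087
= 644.0482 mGal

644.0482


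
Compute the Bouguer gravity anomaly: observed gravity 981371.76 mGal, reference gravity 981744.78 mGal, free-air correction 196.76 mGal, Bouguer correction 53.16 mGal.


BA = g_obs - g_ref + FAC - BC
= 981371.76 - 981744.78 + 196.76 - 53.16
= -229.42 mGal

-229.42


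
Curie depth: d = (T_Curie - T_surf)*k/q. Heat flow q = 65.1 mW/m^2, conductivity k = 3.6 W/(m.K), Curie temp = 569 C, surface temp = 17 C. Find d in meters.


T_Curie - T_surf = 569 - 17 = 552 C
Convert q to W/m^2: 65.1 mW/m^2 = 0.0651 W/m^2
d = 552 * 3.6 / 0.0651 = 30525.35 m

30525.35


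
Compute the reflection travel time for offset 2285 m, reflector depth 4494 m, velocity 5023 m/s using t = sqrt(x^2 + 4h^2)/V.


x^2 + 4h^2 = 2285^2 + 4*4494^2 = 5221225 + 80784144 = 86005369
sqrt(86005369) = 9273.908
t = 9273.908 / 5023 = 1.8463 s

1.8463


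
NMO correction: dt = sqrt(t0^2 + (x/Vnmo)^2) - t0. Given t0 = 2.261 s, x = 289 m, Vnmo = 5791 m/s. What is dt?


x/Vnmo = 289/5791 = 0.049905
(x/Vnmo)^2 = 0.002491
t0^2 = 5.112121
sqrt(5.112121 + 0.002491) = 2.261551
dt = 2.261551 - 2.261 = 0.000551

5.510000e-04


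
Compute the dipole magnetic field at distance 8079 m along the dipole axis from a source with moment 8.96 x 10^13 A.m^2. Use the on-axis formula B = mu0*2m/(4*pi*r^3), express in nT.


m = 8.96 x 10^13 = 89600000000000 A.m^2
2m = 179200000000000 A.m^2
r^3 = 8079^3 = 527318277039
B = (4pi*10^-7) * 179200000000000 / (4*pi * 527318277039) * 1e9
= 225189361.409316 / 6626476900997.4 * 1e9
= 33983.2712 nT

33983.2712


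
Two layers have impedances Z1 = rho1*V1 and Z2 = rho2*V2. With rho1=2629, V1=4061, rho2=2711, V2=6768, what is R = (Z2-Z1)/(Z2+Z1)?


Z1 = 2629 * 4061 = 10676369
Z2 = 2711 * 6768 = 18348048
R = (18348048 - 10676369) / (18348048 + 10676369) = 7671679 / 29024417 = 0.2643

0.2643


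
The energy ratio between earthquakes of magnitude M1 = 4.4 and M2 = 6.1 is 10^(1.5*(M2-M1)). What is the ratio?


M2 - M1 = 6.1 - 4.4 = 1.7
1.5 * 1.7 = 2.55
ratio = 10^2.55 = 354.81

354.81


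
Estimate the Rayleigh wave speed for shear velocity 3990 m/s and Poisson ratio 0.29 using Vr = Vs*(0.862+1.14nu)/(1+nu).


Numerator factor = 0.862 + 1.14*0.29 = 1.1926
Denominator = 1 + 0.29 = 1.29
Vr = 3990 * 1.1926 / 1.29 = 3688.74 m/s

3688.74


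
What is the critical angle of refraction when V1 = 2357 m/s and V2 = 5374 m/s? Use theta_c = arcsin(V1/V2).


V1/V2 = 2357/5374 = 0.438593
theta_c = arcsin(0.438593) = 26.0142 degrees

26.0142


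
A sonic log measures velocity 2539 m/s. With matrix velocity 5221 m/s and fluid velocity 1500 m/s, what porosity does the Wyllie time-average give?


1/V - 1/Vm = 1/2539 - 1/5221 = 0.00020232
1/Vf - 1/Vm = 1/1500 - 1/5221 = 0.00047513
phi = 0.00020232 / 0.00047513 = 0.4258

0.4258


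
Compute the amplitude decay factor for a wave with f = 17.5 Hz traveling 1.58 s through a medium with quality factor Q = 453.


pi*f*t/Q = pi*17.5*1.58/453 = 0.191755
A/A0 = exp(-0.191755) = 0.825509

0.825509


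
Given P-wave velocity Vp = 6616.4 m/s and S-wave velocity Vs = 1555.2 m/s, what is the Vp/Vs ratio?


Vp/Vs = 6616.4 / 1555.2
= 4.2544

4.2544


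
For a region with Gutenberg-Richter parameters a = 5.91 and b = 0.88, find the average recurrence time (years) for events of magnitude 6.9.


log10(N) = 5.91 - 0.88*6.9 = -0.162
N = 10^-0.162 = 0.688652
T = 1/N = 1/0.688652 = 1.4521 years

1.4521


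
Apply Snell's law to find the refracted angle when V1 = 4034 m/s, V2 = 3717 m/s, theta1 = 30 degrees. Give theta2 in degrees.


sin(theta1) = sin(30 deg) = 0.5
sin(theta2) = V2/V1 * sin(theta1) = 3717/4034 * 0.5 = 0.460709
theta2 = arcsin(0.460709) = 27.4329 degrees

27.4329


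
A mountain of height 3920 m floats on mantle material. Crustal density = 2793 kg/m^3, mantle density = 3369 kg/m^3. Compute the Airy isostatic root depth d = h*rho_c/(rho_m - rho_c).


rho_m - rho_c = 3369 - 2793 = 576
d = 3920 * 2793 / 576
= 10948560 / 576
= 19007.92 m

19007.92


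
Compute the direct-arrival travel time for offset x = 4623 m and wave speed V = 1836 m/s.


t = x / V
= 4623 / 1836
= 2.518 s

2.518


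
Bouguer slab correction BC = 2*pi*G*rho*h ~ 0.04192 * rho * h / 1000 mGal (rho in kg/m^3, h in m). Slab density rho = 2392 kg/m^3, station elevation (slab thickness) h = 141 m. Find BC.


BC = 0.04192 * rho * h / 1000
= 0.04192 * 2392 * 141 / 1000
= 14.1384 mGal

14.1384


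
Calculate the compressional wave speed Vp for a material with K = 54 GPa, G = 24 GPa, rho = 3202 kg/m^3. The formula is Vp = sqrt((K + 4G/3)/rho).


First compute the effective modulus:
K + 4G/3 = 54e9 + 4*24e9/3 = 86000000000.0 Pa
Then divide by density:
86000000000.0 / 3202 = 26858213.6165 Pa/(kg/m^3)
Take the square root:
Vp = sqrt(26858213.6165) = 5182.49 m/s

5182.49


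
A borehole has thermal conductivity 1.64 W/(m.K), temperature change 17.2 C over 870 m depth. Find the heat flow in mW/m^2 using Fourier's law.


q = k * dT / dz * 1000
= 1.64 * 17.2 / 870 * 1000
= 0.032423 * 1000
= 32.423 mW/m^2

32.423


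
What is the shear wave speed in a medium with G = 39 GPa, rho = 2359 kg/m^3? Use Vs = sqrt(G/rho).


Convert G to Pa: G = 39e9 Pa
Compute G/rho = 39e9 / 2359 = 16532428.9953
Vs = sqrt(16532428.9953) = 4066.01 m/s

4066.01


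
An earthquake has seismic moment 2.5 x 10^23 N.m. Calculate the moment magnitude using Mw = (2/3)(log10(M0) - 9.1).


log10(M0) = log10(2.5 x 10^23) = 23.3979
Mw = 2/3 * (23.3979 - 9.1)
= 2/3 * 14.2979
= 9.53

9.53


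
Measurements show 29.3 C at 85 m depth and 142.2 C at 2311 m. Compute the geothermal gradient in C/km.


dT = 142.2 - 29.3 = 112.9 C
dz = 2311 - 85 = 2226 m
gradient = dT/dz * 1000 = 112.9/2226 * 1000 = 50.7188 C/km

50.7188


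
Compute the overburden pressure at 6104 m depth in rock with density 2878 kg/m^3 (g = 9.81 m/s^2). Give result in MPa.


P = rho * g * z / 1e6
= 2878 * 9.81 * 6104 / 1e6
= 172335330.72 / 1e6
= 172.3353 MPa

172.3353


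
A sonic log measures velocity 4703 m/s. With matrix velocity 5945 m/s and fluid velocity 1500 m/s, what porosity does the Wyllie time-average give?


1/V - 1/Vm = 1/4703 - 1/5945 = 4.442e-05
1/Vf - 1/Vm = 1/1500 - 1/5945 = 0.00049846
phi = 4.442e-05 / 0.00049846 = 0.0891

0.0891


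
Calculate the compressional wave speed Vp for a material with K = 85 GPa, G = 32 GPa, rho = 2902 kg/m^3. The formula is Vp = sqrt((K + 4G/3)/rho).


First compute the effective modulus:
K + 4G/3 = 85e9 + 4*32e9/3 = 127666666666.67 Pa
Then divide by density:
127666666666.67 / 2902 = 43992648.748 Pa/(kg/m^3)
Take the square root:
Vp = sqrt(43992648.748) = 6632.7 m/s

6632.7


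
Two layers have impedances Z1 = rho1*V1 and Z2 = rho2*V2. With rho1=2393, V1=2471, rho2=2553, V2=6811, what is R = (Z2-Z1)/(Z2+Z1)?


Z1 = 2393 * 2471 = 5913103
Z2 = 2553 * 6811 = 17388483
R = (17388483 - 5913103) / (17388483 + 5913103) = 11475380 / 23301586 = 0.4925

0.4925


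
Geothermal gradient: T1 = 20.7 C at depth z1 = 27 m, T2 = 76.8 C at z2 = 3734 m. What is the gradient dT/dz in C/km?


dT = 76.8 - 20.7 = 56.1 C
dz = 3734 - 27 = 3707 m
gradient = dT/dz * 1000 = 56.1/3707 * 1000 = 15.1335 C/km

15.1335


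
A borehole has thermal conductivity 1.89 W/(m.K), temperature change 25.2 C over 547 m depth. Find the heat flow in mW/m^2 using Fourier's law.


q = k * dT / dz * 1000
= 1.89 * 25.2 / 547 * 1000
= 0.087071 * 1000
= 87.0713 mW/m^2

87.0713


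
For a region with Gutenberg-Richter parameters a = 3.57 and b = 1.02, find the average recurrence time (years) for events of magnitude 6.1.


log10(N) = 3.57 - 1.02*6.1 = -2.652
N = 10^-2.652 = 0.002228
T = 1/N = 1/0.002228 = 448.7454 years

448.7454


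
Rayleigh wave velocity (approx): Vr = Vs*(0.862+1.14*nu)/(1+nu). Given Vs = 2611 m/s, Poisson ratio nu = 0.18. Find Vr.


Numerator factor = 0.862 + 1.14*0.18 = 1.0672
Denominator = 1 + 0.18 = 1.18
Vr = 2611 * 1.0672 / 1.18 = 2361.41 m/s

2361.41


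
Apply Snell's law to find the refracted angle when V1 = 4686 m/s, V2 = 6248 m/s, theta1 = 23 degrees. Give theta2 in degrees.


sin(theta1) = sin(23 deg) = 0.390731
sin(theta2) = V2/V1 * sin(theta1) = 6248/4686 * 0.390731 = 0.520975
theta2 = arcsin(0.520975) = 31.3977 degrees

31.3977


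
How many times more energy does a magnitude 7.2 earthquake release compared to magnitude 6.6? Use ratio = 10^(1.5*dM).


M2 - M1 = 7.2 - 6.6 = 0.6
1.5 * 0.6 = 0.9
ratio = 10^0.9 = 7.94

7.94


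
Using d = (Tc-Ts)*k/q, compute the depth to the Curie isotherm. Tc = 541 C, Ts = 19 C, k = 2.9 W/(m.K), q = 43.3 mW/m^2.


T_Curie - T_surf = 541 - 19 = 522 C
Convert q to W/m^2: 43.3 mW/m^2 = 0.0433 W/m^2
d = 522 * 2.9 / 0.0433 = 34960.74 m

34960.74


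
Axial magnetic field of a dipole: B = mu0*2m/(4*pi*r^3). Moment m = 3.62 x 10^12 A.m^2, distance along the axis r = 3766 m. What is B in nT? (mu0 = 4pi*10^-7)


m = 3.62 x 10^12 = 3620000000000 A.m^2
2m = 7240000000000 A.m^2
r^3 = 3766^3 = 53412259096
B = (4pi*10^-7) * 7240000000000 / (4*pi * 53412259096) * 1e9
= 9098052.324796 / 671198243150.51 * 1e9
= 13554.9406 nT

13554.9406


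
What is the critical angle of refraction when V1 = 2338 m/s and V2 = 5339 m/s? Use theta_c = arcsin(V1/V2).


V1/V2 = 2338/5339 = 0.43791
theta_c = arcsin(0.43791) = 25.9706 degrees

25.9706


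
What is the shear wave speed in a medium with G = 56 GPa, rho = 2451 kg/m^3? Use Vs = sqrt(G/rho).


Convert G to Pa: G = 56e9 Pa
Compute G/rho = 56e9 / 2451 = 22847817.2175
Vs = sqrt(22847817.2175) = 4779.94 m/s

4779.94


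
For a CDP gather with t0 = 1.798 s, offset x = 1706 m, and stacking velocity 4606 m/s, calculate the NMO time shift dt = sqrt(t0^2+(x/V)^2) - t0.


x/Vnmo = 1706/4606 = 0.370386
(x/Vnmo)^2 = 0.137186
t0^2 = 3.232804
sqrt(3.232804 + 0.137186) = 1.835753
dt = 1.835753 - 1.798 = 0.037753

0.037753


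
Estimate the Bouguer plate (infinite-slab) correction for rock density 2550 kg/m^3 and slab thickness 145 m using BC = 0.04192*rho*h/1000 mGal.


BC = 0.04192 * rho * h / 1000
= 0.04192 * 2550 * 145 / 1000
= 15.4999 mGal

15.4999


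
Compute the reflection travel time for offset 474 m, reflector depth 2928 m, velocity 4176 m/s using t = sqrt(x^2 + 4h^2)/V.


x^2 + 4h^2 = 474^2 + 4*2928^2 = 224676 + 34292736 = 34517412
sqrt(34517412) = 5875.1521
t = 5875.1521 / 4176 = 1.4069 s

1.4069


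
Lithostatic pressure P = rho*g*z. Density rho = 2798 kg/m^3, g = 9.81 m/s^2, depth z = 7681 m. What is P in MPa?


P = rho * g * z / 1e6
= 2798 * 9.81 * 7681 / 1e6
= 210831006.78 / 1e6
= 210.831 MPa

210.831


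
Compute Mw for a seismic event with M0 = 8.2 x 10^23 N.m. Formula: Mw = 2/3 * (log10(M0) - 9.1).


log10(M0) = log10(8.2 x 10^23) = 23.9138
Mw = 2/3 * (23.9138 - 9.1)
= 2/3 * 14.8138
= 9.88

9.88


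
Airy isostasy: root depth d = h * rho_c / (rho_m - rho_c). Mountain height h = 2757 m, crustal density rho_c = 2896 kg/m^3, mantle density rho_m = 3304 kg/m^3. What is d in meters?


rho_m - rho_c = 3304 - 2896 = 408
d = 2757 * 2896 / 408
= 7984272 / 408
= 19569.29 m

19569.29


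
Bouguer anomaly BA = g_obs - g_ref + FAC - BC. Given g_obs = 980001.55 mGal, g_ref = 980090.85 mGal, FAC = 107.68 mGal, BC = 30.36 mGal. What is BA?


BA = g_obs - g_ref + FAC - BC
= 980001.55 - 980090.85 + 107.68 - 30.36
= -11.98 mGal

-11.98


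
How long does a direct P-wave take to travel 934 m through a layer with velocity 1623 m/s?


t = x / V
= 934 / 1623
= 0.5755 s

0.5755


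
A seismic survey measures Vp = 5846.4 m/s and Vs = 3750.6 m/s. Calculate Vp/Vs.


Vp/Vs = 5846.4 / 3750.6
= 1.5588

1.5588


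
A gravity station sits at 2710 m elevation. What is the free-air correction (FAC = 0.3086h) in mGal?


FAC = 0.3086 * h
= 0.3086 * 2710
= 836.306 mGal

836.306


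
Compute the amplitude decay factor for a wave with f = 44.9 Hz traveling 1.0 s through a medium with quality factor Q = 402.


pi*f*t/Q = pi*44.9*1.0/402 = 0.350889
A/A0 = exp(-0.350889) = 0.704062

0.704062


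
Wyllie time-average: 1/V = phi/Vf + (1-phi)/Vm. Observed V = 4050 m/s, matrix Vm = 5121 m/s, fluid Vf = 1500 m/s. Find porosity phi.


1/V - 1/Vm = 1/4050 - 1/5121 = 5.164e-05
1/Vf - 1/Vm = 1/1500 - 1/5121 = 0.00047139
phi = 5.164e-05 / 0.00047139 = 0.1095

0.1095


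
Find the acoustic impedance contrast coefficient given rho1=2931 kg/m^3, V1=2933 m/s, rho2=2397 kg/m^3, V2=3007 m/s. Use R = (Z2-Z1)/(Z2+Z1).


Z1 = 2931 * 2933 = 8596623
Z2 = 2397 * 3007 = 7207779
R = (7207779 - 8596623) / (7207779 + 8596623) = -1388844 / 15804402 = -0.0879

-0.0879


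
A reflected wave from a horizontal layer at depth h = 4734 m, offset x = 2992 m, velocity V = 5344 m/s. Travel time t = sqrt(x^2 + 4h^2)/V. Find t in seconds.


x^2 + 4h^2 = 2992^2 + 4*4734^2 = 8952064 + 89643024 = 98595088
sqrt(98595088) = 9929.5059
t = 9929.5059 / 5344 = 1.8581 s

1.8581
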